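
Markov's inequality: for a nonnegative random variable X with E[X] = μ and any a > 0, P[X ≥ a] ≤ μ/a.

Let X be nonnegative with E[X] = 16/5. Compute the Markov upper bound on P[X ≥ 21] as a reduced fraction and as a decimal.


μ = E[X] = 16/5, a = 21.
Markov: P[X ≥ 21] ≤ μ/a = (16/5)/21 = 16/105.
Numerically: ≈ 0.15238.
(Since a = 21 > μ = 3.20000, the bound 16/105 is < 1 and informative.)

P[X ≥ 21] ≤ 16/105 ≈ 0.15238.


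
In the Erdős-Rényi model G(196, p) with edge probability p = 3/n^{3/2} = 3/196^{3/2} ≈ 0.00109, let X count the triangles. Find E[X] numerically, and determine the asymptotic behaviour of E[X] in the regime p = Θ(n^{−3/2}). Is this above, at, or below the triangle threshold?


Number of potential triangles: C(196, 3) = 1235780.
Each occurs with probability p³ ≈ (0.00109)³ ≈ 1.30681e-09.
By linearity: E[X] = C(196, 3)·p³ ≈ 1235780 · 1.30681e-09 ≈ 0.002.
Since α = 3/2 > 1, p = c/n^{3/2} = o(1/n) is below the triangle threshold p ~ 1/n. Asymptotically E[X] ~ (c³/6)·n^{3(1−α)} = (3³/6)·n^{-1.5} → 0, so by Markov's inequality G has no triangles w.h.p.

E[X] ≈ 0.002; in regime p = Θ(1/n^{3/2}) E[X] tends to 0 (below the triangle threshold p ~ 1/n).


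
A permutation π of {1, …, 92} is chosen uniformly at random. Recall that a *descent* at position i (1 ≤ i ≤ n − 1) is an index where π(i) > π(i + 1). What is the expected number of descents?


Write X = Σ X_I over i = 1, …, 91, with X_I the indicator of one descent.
There are 91 indicators.
For each fixed i, the pair (π(i), π(i+1)) is a uniformly random ordered pair of distinct values from {1, …, 92}; by symmetry P[π(i) > π(i+1)] = 1/2.
By linearity: E[X] = 91 · (1/2) = (92 − 1) · (1/2) = 91/2 ≈ 45.500.

E[X] = 91/2 = 45.500.


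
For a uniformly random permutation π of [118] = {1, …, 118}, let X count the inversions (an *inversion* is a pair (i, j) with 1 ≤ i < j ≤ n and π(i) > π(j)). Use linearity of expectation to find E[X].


Write X = Σ X_I over the C(118, 2) = 6903 pairs i < j, with X_I the indicator of one inversion.
There are 6903 indicators.
For each fixed pair i < j, the values π(i) and π(j) are two distinct elements of {1, …, 118} in uniformly random order; by symmetry P[π(i) > π(j)] = 1/2.
By linearity: E[X] = 6903 · (1/2) = C(118, 2) · (1/2) = 6903/2 = 6903/2 ≈ 3451.500000.

E[X] = 6903/2 = 3451.500000.


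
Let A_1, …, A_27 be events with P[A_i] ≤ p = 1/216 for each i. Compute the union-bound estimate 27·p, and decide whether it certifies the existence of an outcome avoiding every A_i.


Union bound: P[∪_{i=1}^{27} A_i] ≤ Σ_i P[A_i] ≤ 27·p = 27·(1/216) = 1/8.
Numerically: 1/8 ≈ 0.1250.
Is 1/8 < 1? YES.
Since P[∪ A_i] ≤ 1/8 < 1, the complement has P[∩ A_i^c] ≥ 1 − 1/8 = 7/8 > 0, so some outcome avoids every A_i.

27·p = 1/8 ≈ 0.1250; existence CERTIFIED by the union bound.


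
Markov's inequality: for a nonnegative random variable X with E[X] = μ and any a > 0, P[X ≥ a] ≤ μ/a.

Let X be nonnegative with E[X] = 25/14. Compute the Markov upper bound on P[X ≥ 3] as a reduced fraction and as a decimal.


μ = E[X] = 25/14, a = 3.
Markov: P[X ≥ 3] ≤ μ/a = (25/14)/3 = 25/42.
Numerically: ≈ 0.595238.
(Since a = 3 > μ = 1.785714, the bound 25/42 is < 1 and informative.)

P[X ≥ 3] ≤ 25/42 ≈ 0.595238.


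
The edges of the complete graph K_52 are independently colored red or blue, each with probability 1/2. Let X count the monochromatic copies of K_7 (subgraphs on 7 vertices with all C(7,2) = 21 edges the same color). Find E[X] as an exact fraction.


Let X = Σ_S X_S over the C(52, 7) = 133784560 subsets S of size 7, where X_S = 1 if the K_7 on S is monochromatic.
For a fixed S, the K_7 on S has C(7, 2) = 21 edges. P[all 21 edges red] = (1/2)^21, and likewise for blue, so P[monochromatic] = 2·(1/2)^21 = 2^{1 − 21} = 1/1048576.
By linearity of expectation: E[X] = C(52, 7) · 2^{1 − 21} = 133784560 · 1/1048576 = 8361535/65536.
Numerically: E[X] ≈ 127.587.

E[X] = C(52,7)·2^(1−C(7,2)) = 8361535/65536 ≈ 127.587.


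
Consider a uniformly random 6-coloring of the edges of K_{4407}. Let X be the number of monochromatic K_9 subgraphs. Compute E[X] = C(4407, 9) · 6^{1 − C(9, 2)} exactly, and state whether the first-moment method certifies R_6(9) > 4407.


E[X] = C(4407, 9) · 6^{1 − 36} = 1713856532599459170657070050 · 6^{−35} = 1713856532599459170657070050/1719070799748422591028658176.
As a reduced fraction: E[X] = 285642755433243195109511675/286511799958070431838109696 ≈ 0.997.
Is E[X] < 1? YES.
Since E[X] < 1, there exists a 6-coloring of K_{4407} with no monochromatic K_9; hence R_6(9) > 4407.

E[X] = 285642755433243195109511675/286511799958070431838109696 ≈ 0.997; E[X] < 1, so R_6(9) > 4407.


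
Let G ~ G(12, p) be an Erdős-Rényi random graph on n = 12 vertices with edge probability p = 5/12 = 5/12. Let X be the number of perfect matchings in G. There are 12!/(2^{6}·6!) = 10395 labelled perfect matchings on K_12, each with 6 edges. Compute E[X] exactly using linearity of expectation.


K_12 has 12!/(2^{6}·6!) = 10395 labelled perfect matchings.
For each such perfect matching H, let X_H = 1 if all 6 edges of H are present in G. Then P[X_H = 1] = p^{6} = (5/12)^{6} = 15625/2985984.
By linearity of expectation: E[X] = Σ_H E[X_H] = 10395 · p^{6} = 10395 · 15625/2985984 = 6015625/110592.
Numerically: E[X] ≈ 54.39.

E[X] = 10395 · (5/12)^{6} = 6015625/110592 ≈ 54.39.


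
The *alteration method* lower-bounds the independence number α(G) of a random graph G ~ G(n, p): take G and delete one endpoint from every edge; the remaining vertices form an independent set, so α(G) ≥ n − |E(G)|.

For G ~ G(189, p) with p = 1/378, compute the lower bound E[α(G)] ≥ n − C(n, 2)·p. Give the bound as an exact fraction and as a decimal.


E[|E(G)|] = C(189, 2)·p = 17766 · (1/378) = 47.
E[α(G)] ≥ n − E[|E(G)|] = 189 − 47 = 142.
Numerically: ≈ 142.0000.
(This is only a lower bound; the true E[α(G)] may be larger.)

E[α(G)] ≥ 142 ≈ 142.0000.


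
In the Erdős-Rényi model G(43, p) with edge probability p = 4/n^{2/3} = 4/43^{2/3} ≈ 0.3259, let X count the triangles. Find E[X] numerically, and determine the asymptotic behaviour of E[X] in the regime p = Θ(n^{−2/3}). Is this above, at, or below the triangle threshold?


Number of potential triangles: C(43, 3) = 12341.
Each occurs with probability p³ ≈ (0.3259)³ ≈ 3.4613304e-02.
By linearity: E[X] = C(43, 3)·p³ ≈ 12341 · 3.4613304e-02 ≈ 427.16279.
Since α = 2/3 < 1, p = c/n^{2/3} ≫ 1/n is above the triangle threshold p ~ 1/n. Asymptotically E[X] ~ (c³/6)·n^{3(1−α)} = (4³/6)·n^{1} → ∞; triangles are abundant w.h.p.

E[X] ≈ 427.16279; in regime p = Θ(1/n^{2/3}) E[X] diverges (above the triangle threshold p ~ 1/n).


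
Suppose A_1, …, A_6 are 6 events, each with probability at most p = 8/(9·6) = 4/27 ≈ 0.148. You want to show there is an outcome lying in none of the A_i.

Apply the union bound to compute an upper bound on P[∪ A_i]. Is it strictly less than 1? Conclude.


Union bound: P[∪_{i=1}^{6} A_i] ≤ Σ_i P[A_i] ≤ 6·p = 6·(4/27) = 8/9.
Numerically: 8/9 ≈ 0.889.
Is 8/9 < 1? YES.
Since P[∪ A_i] ≤ 8/9 < 1, the complement has P[∩ A_i^c] ≥ 1 − 8/9 = 1/9 > 0, so some outcome avoids every A_i.

6·p = 8/9 ≈ 0.889; existence CERTIFIED by the union bound.


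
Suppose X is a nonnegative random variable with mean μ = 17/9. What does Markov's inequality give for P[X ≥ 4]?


μ = E[X] = 17/9, a = 4.
Markov: P[X ≥ 4] ≤ μ/a = (17/9)/4 = 17/36.
Numerically: ≈ 0.47222.
(Since a = 4 > μ = 1.88889, the bound 17/36 is < 1 and informative.)

P[X ≥ 4] ≤ 17/36 ≈ 0.47222.


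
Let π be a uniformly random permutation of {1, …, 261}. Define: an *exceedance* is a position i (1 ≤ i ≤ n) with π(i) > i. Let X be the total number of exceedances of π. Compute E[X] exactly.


Write X = Σ_{i=1}^{261} X_i, where X_i = 1_{π(i) > i}.
For each fixed i, π(i) is uniform over {1, …, 261} (marginal of a uniform permutation), so P[π(i) > i] = (n − i)/n. Summing: Σ_{i=1}^{261} (n − i)/n = (0 + 1 + … + 260)/261 = 261(261 − 1)/(2·261) = (261 − 1)/2.
Hence E[X] = Σ_{i=1}^{261} (261 − i)/261 = 130 ≈ 130.00000.

E[X] = 130 = 130.00000.


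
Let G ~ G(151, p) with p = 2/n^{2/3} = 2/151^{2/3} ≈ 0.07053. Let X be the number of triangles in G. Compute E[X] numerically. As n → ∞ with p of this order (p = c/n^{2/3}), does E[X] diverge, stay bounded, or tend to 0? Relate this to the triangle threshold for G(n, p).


Number of potential triangles: C(151, 3) = 562475.
Each occurs with probability p³ ≈ (0.07053)³ ≈ 3.508618e-04.
By linearity: E[X] = C(151, 3)·p³ ≈ 562475 · 3.508618e-04 ≈ 197.3510.
Since α = 2/3 < 1, p = c/n^{2/3} ≫ 1/n is above the triangle threshold p ~ 1/n. Asymptotically E[X] ~ (c³/6)·n^{3(1−α)} = (2³/6)·n^{1} → ∞; triangles are abundant w.h.p.

E[X] ≈ 197.3510; in regime p = Θ(1/n^{2/3}) E[X] diverges (above the triangle threshold p ~ 1/n).


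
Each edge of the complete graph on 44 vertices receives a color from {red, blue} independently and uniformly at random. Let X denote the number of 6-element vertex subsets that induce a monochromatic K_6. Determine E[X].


Let X = Σ_S X_S over the C(44, 6) = 7059052 subsets S of size 6, where X_S = 1 if the K_6 on S is monochromatic.
For a fixed S, the K_6 on S has C(6, 2) = 15 edges. P[all 15 edges red] = (1/2)^15, and likewise for blue, so P[monochromatic] = 2·(1/2)^15 = 2^{1 − 15} = 1/16384.
Summing: E[X] = C(44, 6) · 2^{1 − 15} = 7059052 · 1/16384 = 1764763/4096.
Numerically: E[X] ≈ 430.850342.

E[X] = C(44,6)·2^(1−C(6,2)) = 1764763/4096 ≈ 430.850342.


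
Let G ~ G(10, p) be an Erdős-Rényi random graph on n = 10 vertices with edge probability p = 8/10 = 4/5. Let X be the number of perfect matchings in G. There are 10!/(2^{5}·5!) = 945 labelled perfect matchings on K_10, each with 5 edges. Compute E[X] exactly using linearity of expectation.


K_10 has 10!/(2^{5}·5!) = 945 labelled perfect matchings.
For each such perfect matching H, let X_H = 1 if all 5 edges of H are present in G. Then P[X_H = 1] = p^{5} = (4/5)^{5} = 1024/3125.
By linearity: E[X] = Σ_H E[X_H] = 945 · p^{5} = 945 · 1024/3125 = 193536/625.
Numerically: E[X] ≈ 309.7.

E[X] = 945 · (4/5)^{5} = 193536/625 ≈ 309.7.


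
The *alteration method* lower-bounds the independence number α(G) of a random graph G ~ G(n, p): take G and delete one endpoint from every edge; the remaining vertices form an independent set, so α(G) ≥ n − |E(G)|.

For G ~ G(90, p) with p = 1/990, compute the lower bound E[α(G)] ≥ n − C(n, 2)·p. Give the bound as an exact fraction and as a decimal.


E[|E(G)|] = C(90, 2)·p = 4005 · (1/990) = 89/22.
E[α(G)] ≥ n − E[|E(G)|] = 90 − 89/22 = 1891/22.
Numerically: ≈ 85.95455.
(This is only a lower bound; the true E[α(G)] may be larger.)

E[α(G)] ≥ 1891/22 ≈ 85.95455.


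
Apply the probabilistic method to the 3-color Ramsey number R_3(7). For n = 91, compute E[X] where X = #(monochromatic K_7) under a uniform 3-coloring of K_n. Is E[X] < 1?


E[X] = C(91, 7) · 3^{1 − 21} = 8093990190 · 3^{−20} = 8093990190/3486784401.
As a reduced fraction: E[X] = 2697996730/1162261467 ≈ 2.32133.
Is E[X] < 1? NO.
Since E[X] ≥ 1, the first-moment bound is inconclusive at n = 91; it does NOT by itself certify R_3(7) > 91.

E[X] = 2697996730/1162261467 ≈ 2.32133; E[X] ≥ 1; first-moment method inconclusive here.


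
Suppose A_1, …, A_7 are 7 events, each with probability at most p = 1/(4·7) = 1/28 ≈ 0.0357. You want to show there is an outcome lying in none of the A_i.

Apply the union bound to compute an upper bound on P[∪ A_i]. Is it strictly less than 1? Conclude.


Union bound: P[∪_{i=1}^{7} A_i] ≤ Σ_i P[A_i] ≤ 7·p = 7·(1/28) = 1/4.
Numerically: 1/4 ≈ 0.2500.
Is 1/4 < 1? YES.
Since P[∪ A_i] ≤ 1/4 < 1, the complement has P[∩ A_i^c] ≥ 1 − 1/4 = 3/4 > 0, so some outcome avoids every A_i.

7·p = 1/4 ≈ 0.2500; existence CERTIFIED by the union bound.


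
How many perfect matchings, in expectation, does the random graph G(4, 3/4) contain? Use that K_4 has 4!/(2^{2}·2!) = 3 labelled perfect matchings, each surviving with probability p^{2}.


K_4 has 4!/(2^{2}·2!) = 3 labelled perfect matchings.
For each such perfect matching H, let X_H = 1 if all 2 edges of H are present in G. Then P[X_H = 1] = p^{2} = (3/4)^{2} = 9/16.
By linearity: E[X] = Σ_H E[X_H] = 3 · p^{2} = 3 · 9/16 = 27/16.
Numerically: E[X] ≈ 1.688.

E[X] = 3 · (3/4)^{2} = 27/16 ≈ 1.688.


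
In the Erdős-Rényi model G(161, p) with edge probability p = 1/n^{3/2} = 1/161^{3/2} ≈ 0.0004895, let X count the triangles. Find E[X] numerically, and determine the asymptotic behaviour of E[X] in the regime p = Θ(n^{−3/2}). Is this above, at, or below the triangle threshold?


Number of potential triangles: C(161, 3) = 682640.
Each occurs with probability p³ ≈ (0.0004895)³ ≈ 1.172961e-10.
By linearity: E[X] = C(161, 3)·p³ ≈ 682640 · 1.172961e-10 ≈ 0.0001.
Since α = 3/2 > 1, p = c/n^{3/2} = o(1/n) is below the triangle threshold p ~ 1/n. Asymptotically E[X] ~ (c³/6)·n^{3(1−α)} = (1³/6)·n^{-1.5} → 0, so by Markov's inequality G has no triangles w.h.p.

E[X] ≈ 0.0001; in regime p = Θ(1/n^{3/2}) E[X] tends to 0 (below the triangle threshold p ~ 1/n).


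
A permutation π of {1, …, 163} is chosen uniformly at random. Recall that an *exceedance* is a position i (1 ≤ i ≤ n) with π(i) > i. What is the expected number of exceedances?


Write X = Σ_{i=1}^{163} X_i, where X_i = 1_{π(i) > i}.
For each fixed i, π(i) is uniform over {1, …, 163} (marginal of a uniform permutation), so P[π(i) > i] = (n − i)/n. Summing: Σ_{i=1}^{163} (n − i)/n = (0 + 1 + … + 162)/163 = 163(163 − 1)/(2·163) = (163 − 1)/2.
Hence E[X] = Σ_{i=1}^{163} (163 − i)/163 = 81 ≈ 81.0000.

E[X] = 81 = 81.0000.


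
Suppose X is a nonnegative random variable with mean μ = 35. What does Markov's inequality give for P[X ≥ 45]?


μ = E[X] = 35, a = 45.
Markov: P[X ≥ 45] ≤ μ/a = (35)/45 = 7/9.
Numerically: ≈ 0.77778.
(Since a = 45 > μ = 35.00000, the bound 7/9 is < 1 and informative.)

P[X ≥ 45] ≤ 7/9 ≈ 0.77778.


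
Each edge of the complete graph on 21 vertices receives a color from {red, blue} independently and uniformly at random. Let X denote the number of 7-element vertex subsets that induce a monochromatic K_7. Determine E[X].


Let X = Σ_S X_S over the C(21, 7) = 116280 subsets S of size 7, where X_S = 1 if the K_7 on S is monochromatic.
For a fixed S, the K_7 on S has C(7, 2) = 21 edges. P[all 21 edges red] = (1/2)^21, and likewise for blue, so P[monochromatic] = 2·(1/2)^21 = 2^{1 − 21} = 1/1048576.
Summing: E[X] = C(21, 7) · 2^{1 − 21} = 116280 · 1/1048576 = 14535/131072.
Numerically: E[X] ≈ 0.110893.

E[X] = C(21,7)·2^(1−C(7,2)) = 14535/131072 ≈ 0.110893.


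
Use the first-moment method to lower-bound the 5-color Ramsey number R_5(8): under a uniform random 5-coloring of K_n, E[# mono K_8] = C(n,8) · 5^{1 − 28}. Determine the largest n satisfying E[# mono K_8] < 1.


We need C(n, 8) · 5^{1 − 28} < 1, i.e. C(n, 8) < 5^{28 − 1} = 7450580596923828125.
Check values of n near the boundary:
  n = 860: C(860, 8) = 7182671140665308145; 7182671140665308145 < 7450580596923828125? YES
  n = 861: C(861, 8) = 7250034996615275865; 7250034996615275865 < 7450580596923828125? YES
  n = 862: C(862, 8) = 7317951015318931845; 7317951015318931845 < 7450580596923828125? YES
  n = 863: C(863, 8) = 7386423071602617757; 7386423071602617757 < 7450580596923828125? YES
  n = 864: C(864, 8) = 7455455062926006708; 7455455062926006708 < 7450580596923828125? NO
  n = 865: C(865, 8) = 7525050909487743060; 7525050909487743060 < 7450580596923828125? NO
The largest n with C(n, 8) < 7450580596923828125 is n = 863 (where E[X] = 7386423071602617757/7450580596923828125 ≈ 0.991389). Hence R_5(8) > 863, i.e. R_5(8) ≥ 864.

Largest n = 863; hence R_5(8) > 863.


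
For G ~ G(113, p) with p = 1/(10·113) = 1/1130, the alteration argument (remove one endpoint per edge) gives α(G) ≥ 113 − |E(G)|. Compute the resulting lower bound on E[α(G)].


E[|E(G)|] = C(113, 2)·p = 6328 · (1/1130) = 28/5.
E[α(G)] ≥ n − E[|E(G)|] = 113 − 28/5 = 537/5.
Numerically: ≈ 107.400000.
(This is only a lower bound; the true E[α(G)] may be larger.)

E[α(G)] ≥ 537/5 ≈ 107.400000.


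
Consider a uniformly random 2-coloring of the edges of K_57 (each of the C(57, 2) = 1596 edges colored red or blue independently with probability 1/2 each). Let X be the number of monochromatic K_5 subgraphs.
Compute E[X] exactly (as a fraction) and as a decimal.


Let X = Σ_S X_S over the C(57, 5) = 4187106 subsets S of size 5, where X_S = 1 if the K_5 on S is monochromatic.
For a fixed S, the K_5 on S has C(5, 2) = 10 edges. P[all 10 edges red] = (1/2)^10, and likewise for blue, so P[monochromatic] = 2·(1/2)^10 = 2^{1 − 10} = 1/512.
By linearity of expectation: E[X] = C(57, 5) · 2^{1 − 10} = 4187106 · 1/512 = 2093553/256.
Numerically: E[X] ≈ 8177.9414.

E[X] = C(57,5)·2^(1−C(5,2)) = 2093553/256 ≈ 8177.9414.


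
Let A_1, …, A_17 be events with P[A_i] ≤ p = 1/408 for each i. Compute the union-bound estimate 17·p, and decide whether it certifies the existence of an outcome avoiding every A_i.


Union bound: P[∪_{i=1}^{17} A_i] ≤ Σ_i P[A_i] ≤ 17·p = 17·(1/408) = 1/24.
Numerically: 1/24 ≈ 0.0416667.
Is 1/24 < 1? YES.
Since P[∪ A_i] ≤ 1/24 < 1, the complement has P[∩ A_i^c] ≥ 1 − 1/24 = 23/24 > 0, so some outcome avoids every A_i.

17·p = 1/24 ≈ 0.0416667; existence CERTIFIED by the union bound.


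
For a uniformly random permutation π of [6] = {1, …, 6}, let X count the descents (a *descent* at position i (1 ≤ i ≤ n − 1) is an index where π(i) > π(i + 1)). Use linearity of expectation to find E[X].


Write X = Σ X_I over i = 1, …, 5, with X_I the indicator of one descent.
There are 5 indicators.
For each fixed i, the pair (π(i), π(i+1)) is a uniformly random ordered pair of distinct values from {1, …, 6}; by symmetry P[π(i) > π(i+1)] = 1/2.
By linearity: E[X] = 5 · (1/2) = (6 − 1) · (1/2) = 5/2 ≈ 2.500000.

E[X] = 5/2 = 2.500000.


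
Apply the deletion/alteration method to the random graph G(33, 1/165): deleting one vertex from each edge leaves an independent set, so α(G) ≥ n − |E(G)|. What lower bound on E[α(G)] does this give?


E[|E(G)|] = C(33, 2)·p = 528 · (1/165) = 16/5.
E[α(G)] ≥ n − E[|E(G)|] = 33 − 16/5 = 149/5.
Numerically: ≈ 29.80000.
(This is only a lower bound; the true E[α(G)] may be larger.)

E[α(G)] ≥ 149/5 ≈ 29.80000.


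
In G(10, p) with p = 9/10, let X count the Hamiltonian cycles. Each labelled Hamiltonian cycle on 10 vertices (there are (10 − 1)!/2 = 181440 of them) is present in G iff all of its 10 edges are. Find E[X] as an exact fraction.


K_10 has (10 − 1)!/2 = 181440 labelled Hamiltonian cycles.
For each such Hamiltonian cycle H, let X_H = 1 if all 10 edges of H are present in G. Then P[X_H = 1] = p^{10} = (9/10)^{10} = 3486784401/10000000000.
By linearity of expectation: E[X] = Σ_H E[X_H] = 181440 · p^{10} = 181440 · 3486784401/10000000000 = 1977006755367/31250000.
Numerically: E[X] ≈ 63264.

E[X] = 181440 · (9/10)^{10} = 1977006755367/31250000 ≈ 63264.


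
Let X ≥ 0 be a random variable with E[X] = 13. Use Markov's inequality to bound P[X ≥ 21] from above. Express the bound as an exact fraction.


μ = E[X] = 13, a = 21.
Markov: P[X ≥ 21] ≤ μ/a = (13)/21 = 13/21.
Numerically: ≈ 0.6190.
(Since a = 21 > μ = 13.0000, the bound 13/21 is < 1 and informative.)

P[X ≥ 21] ≤ 13/21 ≈ 0.6190.


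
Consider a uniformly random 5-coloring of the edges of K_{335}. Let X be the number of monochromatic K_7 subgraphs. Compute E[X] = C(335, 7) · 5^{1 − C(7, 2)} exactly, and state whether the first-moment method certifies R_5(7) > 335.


E[X] = C(335, 7) · 5^{1 − 21} = 88202498238195 · 5^{−20} = 88202498238195/95367431640625.
As a reduced fraction: E[X] = 17640499647639/19073486328125 ≈ 0.92487.
Is E[X] < 1? YES.
Since E[X] < 1, there exists a 5-coloring of K_{335} with no monochromatic K_7; hence R_5(7) > 335.

E[X] = 17640499647639/19073486328125 ≈ 0.92487; E[X] < 1, so R_5(7) > 335.


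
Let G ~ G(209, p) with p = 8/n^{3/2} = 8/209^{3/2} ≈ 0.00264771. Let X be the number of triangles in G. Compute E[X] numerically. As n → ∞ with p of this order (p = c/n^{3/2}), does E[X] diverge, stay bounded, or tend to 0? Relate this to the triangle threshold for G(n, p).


Number of potential triangles: C(209, 3) = 1499784.
Each occurs with probability p³ ≈ (0.00264771)³ ≈ 1.85614403e-08.
By linearity: E[X] = C(209, 3)·p³ ≈ 1499784 · 1.85614403e-08 ≈ 0.027838.
Since α = 3/2 > 1, p = c/n^{3/2} = o(1/n) is below the triangle threshold p ~ 1/n. Asymptotically E[X] ~ (c³/6)·n^{3(1−α)} = (8³/6)·n^{-1.5} → 0, so by Markov's inequality G has no triangles w.h.p.

E[X] ≈ 0.027838; in regime p = Θ(1/n^{3/2}) E[X] tends to 0 (below the triangle threshold p ~ 1/n).


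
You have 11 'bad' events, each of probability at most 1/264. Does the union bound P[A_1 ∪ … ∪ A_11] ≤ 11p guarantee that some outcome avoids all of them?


Union bound: P[∪_{i=1}^{11} A_i] ≤ Σ_i P[A_i] ≤ 11·p = 11·(1/264) = 1/24.
Numerically: 1/24 ≈ 0.0417.
Is 1/24 < 1? YES.
Since P[∪ A_i] ≤ 1/24 < 1, the complement has P[∩ A_i^c] ≥ 1 − 1/24 = 23/24 > 0, so some outcome avoids every A_i.

11·p = 1/24 ≈ 0.0417; existence CERTIFIED by the union bound.


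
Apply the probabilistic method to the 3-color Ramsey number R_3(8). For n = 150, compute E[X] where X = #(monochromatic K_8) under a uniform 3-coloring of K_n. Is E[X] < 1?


E[X] = C(150, 8) · 3^{1 − 28} = 5257211409450 · 3^{−27} = 5257211409450/7625597484987.
As a reduced fraction: E[X] = 584134601050/847288609443 ≈ 0.6894163.
Is E[X] < 1? YES.
Since E[X] < 1, there exists a 3-coloring of K_{150} with no monochromatic K_8; hence R_3(8) > 150.

E[X] = 584134601050/847288609443 ≈ 0.6894163; E[X] < 1, so R_3(8) > 150.


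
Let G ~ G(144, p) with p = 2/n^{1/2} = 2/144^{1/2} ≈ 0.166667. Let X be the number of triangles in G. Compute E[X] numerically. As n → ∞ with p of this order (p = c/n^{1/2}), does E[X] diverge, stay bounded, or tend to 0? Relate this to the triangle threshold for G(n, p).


Number of potential triangles: C(144, 3) = 487344.
Each occurs with probability p³ ≈ (0.166667)³ ≈ 4.62962963e-03.
By linearity: E[X] = C(144, 3)·p³ ≈ 487344 · 4.62962963e-03 ≈ 2256.222222.
Since α = 1/2 < 1, p = c/n^{1/2} ≫ 1/n is above the triangle threshold p ~ 1/n. Asymptotically E[X] ~ (c³/6)·n^{3(1−α)} = (2³/6)·n^{1.5} → ∞; triangles are abundant w.h.p.

E[X] ≈ 2256.222222; in regime p = Θ(1/n^{1/2}) E[X] diverges (above the triangle threshold p ~ 1/n).


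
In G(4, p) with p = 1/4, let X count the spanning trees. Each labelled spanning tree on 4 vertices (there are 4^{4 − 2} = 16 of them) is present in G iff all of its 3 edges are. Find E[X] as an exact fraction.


K_4 has 4^{4 − 2} = 16 labelled spanning trees.
For each such spanning tree H, let X_H = 1 if all 3 edges of H are present in G. Then P[X_H = 1] = p^{3} = (1/4)^{3} = 1/64.
By linearity of expectation: E[X] = Σ_H E[X_H] = 16 · p^{3} = 16 · 1/64 = 1/4.
Numerically: E[X] ≈ 0.25.

E[X] = 16 · (1/4)^{3} = 1/4 ≈ 0.25.


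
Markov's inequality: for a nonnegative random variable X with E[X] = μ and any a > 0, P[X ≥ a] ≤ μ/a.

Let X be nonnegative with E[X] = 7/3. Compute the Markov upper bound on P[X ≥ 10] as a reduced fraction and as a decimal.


μ = E[X] = 7/3, a = 10.
Markov: P[X ≥ 10] ≤ μ/a = (7/3)/10 = 7/30.
Numerically: ≈ 0.233333.
(Since a = 10 > μ = 2.333333, the bound 7/30 is < 1 and informative.)

P[X ≥ 10] ≤ 7/30 ≈ 0.233333.


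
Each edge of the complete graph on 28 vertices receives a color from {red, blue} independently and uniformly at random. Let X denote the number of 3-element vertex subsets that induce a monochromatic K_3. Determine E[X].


Let X = Σ_S X_S over the C(28, 3) = 3276 subsets S of size 3, where X_S = 1 if the K_3 on S is monochromatic.
For a fixed S, the K_3 on S has C(3, 2) = 3 edges. P[all 3 edges red] = (1/2)^3, and likewise for blue, so P[monochromatic] = 2·(1/2)^3 = 2^{1 − 3} = 1/4.
Summing: E[X] = C(28, 3) · 2^{1 − 3} = 3276 · 1/4 = 819.
Numerically: E[X] ≈ 819.0000.

E[X] = C(28,3)·2^(1−C(3,2)) = 819 ≈ 819.0000.


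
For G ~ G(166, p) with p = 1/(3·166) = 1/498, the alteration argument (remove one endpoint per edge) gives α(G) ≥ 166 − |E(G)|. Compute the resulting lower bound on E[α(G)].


E[|E(G)|] = C(166, 2)·p = 13695 · (1/498) = 55/2.
E[α(G)] ≥ n − E[|E(G)|] = 166 − 55/2 = 277/2.
Numerically: ≈ 138.500.
(This is only a lower bound; the true E[α(G)] may be larger.)

E[α(G)] ≥ 277/2 ≈ 138.500.


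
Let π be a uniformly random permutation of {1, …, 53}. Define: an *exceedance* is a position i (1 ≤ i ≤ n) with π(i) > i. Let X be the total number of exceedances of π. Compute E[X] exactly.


Write X = Σ_{i=1}^{53} X_i, where X_i = 1_{π(i) > i}.
For each fixed i, π(i) is uniform over {1, …, 53} (marginal of a uniform permutation), so P[π(i) > i] = (n − i)/n. Summing: Σ_{i=1}^{53} (n − i)/n = (0 + 1 + … + 52)/53 = 53(53 − 1)/(2·53) = (53 − 1)/2.
Hence E[X] = Σ_{i=1}^{53} (53 − i)/53 = 26 ≈ 26.0000.

E[X] = 26 = 26.0000.


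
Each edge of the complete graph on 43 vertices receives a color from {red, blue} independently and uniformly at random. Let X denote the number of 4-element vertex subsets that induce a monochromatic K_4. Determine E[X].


Let X = Σ_S X_S over the C(43, 4) = 123410 subsets S of size 4, where X_S = 1 if the K_4 on S is monochromatic.
For a fixed S, the K_4 on S has C(4, 2) = 6 edges. P[all 6 edges red] = (1/2)^6, and likewise for blue, so P[monochromatic] = 2·(1/2)^6 = 2^{1 − 6} = 1/32.
By linearity: E[X] = C(43, 4) · 2^{1 − 6} = 123410 · 1/32 = 61705/16.
Numerically: E[X] ≈ 3856.562.

E[X] = C(43,4)·2^(1−C(4,2)) = 61705/16 ≈ 3856.562.


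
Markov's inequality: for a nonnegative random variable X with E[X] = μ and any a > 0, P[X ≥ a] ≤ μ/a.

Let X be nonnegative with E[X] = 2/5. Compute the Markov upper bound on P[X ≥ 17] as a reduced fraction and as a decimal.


μ = E[X] = 2/5, a = 17.
Markov: P[X ≥ 17] ≤ μ/a = (2/5)/17 = 2/85.
Numerically: ≈ 0.023529.
(Since a = 17 > μ = 0.400000, the bound 2/85 is < 1 and informative.)

P[X ≥ 17] ≤ 2/85 ≈ 0.023529.


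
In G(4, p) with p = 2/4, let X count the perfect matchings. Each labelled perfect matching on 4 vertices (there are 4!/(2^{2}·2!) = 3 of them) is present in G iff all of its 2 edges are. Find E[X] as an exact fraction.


K_4 has 4!/(2^{2}·2!) = 3 labelled perfect matchings.
For each such perfect matching H, let X_H = 1 if all 2 edges of H are present in G. Then P[X_H = 1] = p^{2} = (1/2)^{2} = 1/4.
By linearity: E[X] = Σ_H E[X_H] = 3 · p^{2} = 3 · 1/4 = 3/4.
Numerically: E[X] ≈ 0.75.

E[X] = 3 · (1/2)^{2} = 3/4 ≈ 0.75.


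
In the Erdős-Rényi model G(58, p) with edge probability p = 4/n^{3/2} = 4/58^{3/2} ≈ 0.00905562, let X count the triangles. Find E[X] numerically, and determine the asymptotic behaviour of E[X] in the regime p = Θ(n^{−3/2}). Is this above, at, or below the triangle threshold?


Number of potential triangles: C(58, 3) = 30856.
Each occurs with probability p³ ≈ (0.00905562)³ ≈ 7.42598389e-07.
By linearity: E[X] = C(58, 3)·p³ ≈ 30856 · 7.42598389e-07 ≈ 0.022914.
Since α = 3/2 > 1, p = c/n^{3/2} = o(1/n) is below the triangle threshold p ~ 1/n. Asymptotically E[X] ~ (c³/6)·n^{3(1−α)} = (4³/6)·n^{-1.5} → 0, so by Markov's inequality G has no triangles w.h.p.

E[X] ≈ 0.022914; in regime p = Θ(1/n^{3/2}) E[X] tends to 0 (below the triangle threshold p ~ 1/n).


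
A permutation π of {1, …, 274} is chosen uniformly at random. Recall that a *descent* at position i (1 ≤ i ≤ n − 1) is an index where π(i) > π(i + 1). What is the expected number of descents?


Write X = Σ X_I over i = 1, …, 273, with X_I the indicator of one descent.
There are 273 indicators.
For each fixed i, the pair (π(i), π(i+1)) is a uniformly random ordered pair of distinct values from {1, …, 274}; by symmetry P[π(i) > π(i+1)] = 1/2.
By linearity: E[X] = 273 · (1/2) = (274 − 1) · (1/2) = 273/2 ≈ 136.500.

E[X] = 273/2 = 136.500.


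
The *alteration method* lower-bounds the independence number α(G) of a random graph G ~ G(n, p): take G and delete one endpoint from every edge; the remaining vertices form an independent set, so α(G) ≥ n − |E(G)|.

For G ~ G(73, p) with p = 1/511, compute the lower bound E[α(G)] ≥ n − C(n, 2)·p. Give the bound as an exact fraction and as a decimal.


E[|E(G)|] = C(73, 2)·p = 2628 · (1/511) = 36/7.
E[α(G)] ≥ n − E[|E(G)|] = 73 − 36/7 = 475/7.
Numerically: ≈ 67.8571.
(This is only a lower bound; the true E[α(G)] may be larger.)

E[α(G)] ≥ 475/7 ≈ 67.8571.


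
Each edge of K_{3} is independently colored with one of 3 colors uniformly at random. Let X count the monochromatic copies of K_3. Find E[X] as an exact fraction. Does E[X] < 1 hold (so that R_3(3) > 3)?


E[X] = C(3, 3) · 3^{1 − 3} = 1 · 3^{−2} = 1/9.
As a reduced fraction: E[X] = 1/9 ≈ 0.111.
Is E[X] < 1? YES.
Since E[X] < 1, there exists a 3-coloring of K_{3} with no monochromatic K_3; hence R_3(3) > 3.

E[X] = 1/9 ≈ 0.111; E[X] < 1, so R_3(3) > 3.


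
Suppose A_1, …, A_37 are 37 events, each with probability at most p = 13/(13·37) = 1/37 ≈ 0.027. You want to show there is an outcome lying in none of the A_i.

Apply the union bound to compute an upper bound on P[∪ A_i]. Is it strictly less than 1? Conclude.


Union bound: P[∪_{i=1}^{37} A_i] ≤ Σ_i P[A_i] ≤ 37·p = 37·(1/37) = 1.
Numerically: 1 ≈ 1.000.
Is 1 < 1? NO.
Since the bound 1 is ≥ 1, the union bound is uninformative here; it does NOT by itself certify existence.

37·p = 1 ≈ 1.000; existence NOT certified by the union bound.


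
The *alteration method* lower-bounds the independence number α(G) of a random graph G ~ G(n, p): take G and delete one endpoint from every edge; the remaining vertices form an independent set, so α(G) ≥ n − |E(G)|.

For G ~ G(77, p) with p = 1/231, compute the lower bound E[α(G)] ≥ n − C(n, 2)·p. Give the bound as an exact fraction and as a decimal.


E[|E(G)|] = C(77, 2)·p = 2926 · (1/231) = 38/3.
E[α(G)] ≥ n − E[|E(G)|] = 77 − 38/3 = 193/3.
Numerically: ≈ 64.333333.
(This is only a lower bound; the true E[α(G)] may be larger.)

E[α(G)] ≥ 193/3 ≈ 64.333333.


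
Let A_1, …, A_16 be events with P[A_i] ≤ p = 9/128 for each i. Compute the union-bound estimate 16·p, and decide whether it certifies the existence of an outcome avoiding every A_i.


Union bound: P[∪_{i=1}^{16} A_i] ≤ Σ_i P[A_i] ≤ 16·p = 16·(9/128) = 9/8.
Numerically: 9/8 ≈ 1.1250.
Is 9/8 < 1? NO.
Since the bound 9/8 is ≥ 1, the union bound is uninformative here; it does NOT by itself certify existence.

16·p = 9/8 ≈ 1.1250; existence NOT certified by the union bound.


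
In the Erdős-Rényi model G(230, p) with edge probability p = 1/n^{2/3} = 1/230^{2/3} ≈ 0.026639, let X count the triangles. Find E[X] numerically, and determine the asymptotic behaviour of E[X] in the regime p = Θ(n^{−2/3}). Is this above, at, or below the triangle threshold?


Number of potential triangles: C(230, 3) = 2001460.
Each occurs with probability p³ ≈ (0.026639)³ ≈ 1.8903592e-05.
By linearity: E[X] = C(230, 3)·p³ ≈ 2001460 · 1.8903592e-05 ≈ 37.83478.
Since α = 2/3 < 1, p = c/n^{2/3} ≫ 1/n is above the triangle threshold p ~ 1/n. Asymptotically E[X] ~ (c³/6)·n^{3(1−α)} = (1³/6)·n^{1} → ∞; triangles are abundant w.h.p.

E[X] ≈ 37.83478; in regime p = Θ(1/n^{2/3}) E[X] diverges (above the triangle threshold p ~ 1/n).


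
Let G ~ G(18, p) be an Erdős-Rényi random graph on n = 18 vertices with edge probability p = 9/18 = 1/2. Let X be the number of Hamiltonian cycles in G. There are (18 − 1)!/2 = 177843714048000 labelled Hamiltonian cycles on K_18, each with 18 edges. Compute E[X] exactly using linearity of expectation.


K_18 has (18 − 1)!/2 = 177843714048000 labelled Hamiltonian cycles.
For each such Hamiltonian cycle H, let X_H = 1 if all 18 edges of H are present in G. Then P[X_H = 1] = p^{18} = (1/2)^{18} = 1/262144.
By linearity of expectation: E[X] = Σ_H E[X_H] = 177843714048000 · p^{18} = 177843714048000 · 1/262144 = 10854718875/16.
Numerically: E[X] ≈ 6.784e+08.

E[X] = 177843714048000 · (1/2)^{18} = 10854718875/16 ≈ 6.784e+08.


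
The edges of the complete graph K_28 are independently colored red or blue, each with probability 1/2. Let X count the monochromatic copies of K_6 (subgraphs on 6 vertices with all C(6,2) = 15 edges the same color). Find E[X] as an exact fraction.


Let X = Σ_S X_S over the C(28, 6) = 376740 subsets S of size 6, where X_S = 1 if the K_6 on S is monochromatic.
For a fixed S, the K_6 on S has C(6, 2) = 15 edges. P[all 15 edges red] = (1/2)^15, and likewise for blue, so P[monochromatic] = 2·(1/2)^15 = 2^{1 − 15} = 1/16384.
By linearity of expectation: E[X] = C(28, 6) · 2^{1 − 15} = 376740 · 1/16384 = 94185/4096.
Numerically: E[X] ≈ 22.994.

E[X] = C(28,6)·2^(1−C(6,2)) = 94185/4096 ≈ 22.994.


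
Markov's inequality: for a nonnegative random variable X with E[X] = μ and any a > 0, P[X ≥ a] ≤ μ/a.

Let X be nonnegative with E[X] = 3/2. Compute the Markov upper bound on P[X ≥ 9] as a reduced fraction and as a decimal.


μ = E[X] = 3/2, a = 9.
Markov: P[X ≥ 9] ≤ μ/a = (3/2)/9 = 1/6.
Numerically: ≈ 0.16667.
(Since a = 9 > μ = 1.50000, the bound 1/6 is < 1 and informative.)

P[X ≥ 9] ≤ 1/6 ≈ 0.16667.


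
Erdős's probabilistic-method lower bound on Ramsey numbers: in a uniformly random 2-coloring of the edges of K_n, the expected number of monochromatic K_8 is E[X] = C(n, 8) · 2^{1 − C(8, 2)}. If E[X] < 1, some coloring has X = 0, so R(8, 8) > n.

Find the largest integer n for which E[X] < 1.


We need C(n, 8) · 2^{1 − 28} < 1, i.e. C(n, 8) < 2^{28 − 1} = 134217728.
Check values of n near the boundary:
  n = 37: C(37, 8) = 38608020; 38608020 < 134217728? YES
  n = 38: C(38, 8) = 48903492; 48903492 < 134217728? YES
  n = 39: C(39, 8) = 61523748; 61523748 < 134217728? YES
  n = 40: C(40, 8) = 76904685; 76904685 < 134217728? YES
  n = 41: C(41, 8) = 95548245; 95548245 < 134217728? YES
  n = 42: C(42, 8) = 118030185; 118030185 < 134217728? YES
  n = 43: C(43, 8) = 145008513; 145008513 < 134217728? NO
  n = 44: C(44, 8) = 177232627; 177232627 < 134217728? NO
  n = 45: C(45, 8) = 215553195; 215553195 < 134217728? NO
The largest n with C(n, 8) < 134217728 is n = 42 (where E[X] = 118030185/134217728 ≈ 0.87939). Hence R(8, 8) > 42, i.e. R(8, 8) ≥ 43.

Largest n = 42; hence R(8, 8) > 42.


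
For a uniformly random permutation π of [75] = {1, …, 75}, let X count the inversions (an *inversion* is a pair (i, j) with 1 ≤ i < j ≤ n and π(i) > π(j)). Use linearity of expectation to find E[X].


Write X = Σ X_I over the C(75, 2) = 2775 pairs i < j, with X_I the indicator of one inversion.
There are 2775 indicators.
For each fixed pair i < j, the values π(i) and π(j) are two distinct elements of {1, …, 75} in uniformly random order; by symmetry P[π(i) > π(j)] = 1/2.
By linearity: E[X] = 2775 · (1/2) = C(75, 2) · (1/2) = 2775/2 = 2775/2 ≈ 1387.500000.

E[X] = 2775/2 = 1387.500000.


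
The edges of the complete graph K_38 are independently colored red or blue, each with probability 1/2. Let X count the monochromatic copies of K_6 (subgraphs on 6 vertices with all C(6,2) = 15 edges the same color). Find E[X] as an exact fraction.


Let X = Σ_S X_S over the C(38, 6) = 2760681 subsets S of size 6, where X_S = 1 if the K_6 on S is monochromatic.
For a fixed S, the K_6 on S has C(6, 2) = 15 edges. P[all 15 edges red] = (1/2)^15, and likewise for blue, so P[monochromatic] = 2·(1/2)^15 = 2^{1 − 15} = 1/16384.
Summing: E[X] = C(38, 6) · 2^{1 − 15} = 2760681 · 1/16384 = 2760681/16384.
Numerically: E[X] ≈ 168.4986.

E[X] = C(38,6)·2^(1−C(6,2)) = 2760681/16384 ≈ 168.4986.


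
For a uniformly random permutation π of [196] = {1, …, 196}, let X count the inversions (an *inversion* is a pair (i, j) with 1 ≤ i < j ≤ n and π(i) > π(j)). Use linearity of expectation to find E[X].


Write X = Σ X_I over the C(196, 2) = 19110 pairs i < j, with X_I the indicator of one inversion.
There are 19110 indicators.
For each fixed pair i < j, the values π(i) and π(j) are two distinct elements of {1, …, 196} in uniformly random order; by symmetry P[π(i) > π(j)] = 1/2.
By linearity: E[X] = 19110 · (1/2) = C(196, 2) · (1/2) = 19110/2 = 9555 ≈ 9555.0000.

E[X] = 9555 = 9555.0000.


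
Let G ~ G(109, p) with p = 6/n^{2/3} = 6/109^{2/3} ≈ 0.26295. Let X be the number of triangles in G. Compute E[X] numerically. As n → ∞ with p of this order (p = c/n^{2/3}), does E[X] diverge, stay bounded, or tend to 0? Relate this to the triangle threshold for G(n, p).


Number of potential triangles: C(109, 3) = 209934.
Each occurs with probability p³ ≈ (0.26295)³ ≈ 1.8180288e-02.
By linearity: E[X] = C(109, 3)·p³ ≈ 209934 · 1.8180288e-02 ≈ 3816.66055.
Since α = 2/3 < 1, p = c/n^{2/3} ≫ 1/n is above the triangle threshold p ~ 1/n. Asymptotically E[X] ~ (c³/6)·n^{3(1−α)} = (6³/6)·n^{1} → ∞; triangles are abundant w.h.p.

E[X] ≈ 3816.66055; in regime p = Θ(1/n^{2/3}) E[X] diverges (above the triangle threshold p ~ 1/n).


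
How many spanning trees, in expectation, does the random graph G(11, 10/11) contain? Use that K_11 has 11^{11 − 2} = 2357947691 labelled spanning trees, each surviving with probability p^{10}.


K_11 has 11^{11 − 2} = 2357947691 labelled spanning trees.
For each such spanning tree H, let X_H = 1 if all 10 edges of H are present in G. Then P[X_H = 1] = p^{10} = (10/11)^{10} = 10000000000/25937424601.
By linearity of expectation: E[X] = Σ_H E[X_H] = 2357947691 · p^{10} = 2357947691 · 10000000000/25937424601 = 10000000000/11.
Numerically: E[X] ≈ 9.0909e+08.

E[X] = 2357947691 · (10/11)^{10} = 10000000000/11 ≈ 9.0909e+08.


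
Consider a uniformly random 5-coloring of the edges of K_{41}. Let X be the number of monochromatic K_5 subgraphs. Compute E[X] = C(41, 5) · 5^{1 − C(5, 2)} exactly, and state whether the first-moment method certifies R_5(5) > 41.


E[X] = C(41, 5) · 5^{1 − 10} = 749398 · 5^{−9} = 749398/1953125.
As a reduced fraction: E[X] = 749398/1953125 ≈ 0.38369.
Is E[X] < 1? YES.
Since E[X] < 1, there exists a 5-coloring of K_{41} with no monochromatic K_5; hence R_5(5) > 41.

E[X] = 749398/1953125 ≈ 0.38369; E[X] < 1, so R_5(5) > 41.


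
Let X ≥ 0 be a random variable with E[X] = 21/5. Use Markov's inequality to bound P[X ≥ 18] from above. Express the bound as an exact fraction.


μ = E[X] = 21/5, a = 18.
Markov: P[X ≥ 18] ≤ μ/a = (21/5)/18 = 7/30.
Numerically: ≈ 0.23333.
(Since a = 18 > μ = 4.20000, the bound 7/30 is < 1 and informative.)

P[X ≥ 18] ≤ 7/30 ≈ 0.23333.


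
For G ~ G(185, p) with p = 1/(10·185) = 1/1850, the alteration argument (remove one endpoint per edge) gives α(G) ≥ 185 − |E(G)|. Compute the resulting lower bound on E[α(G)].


E[|E(G)|] = C(185, 2)·p = 17020 · (1/1850) = 46/5.
E[α(G)] ≥ n − E[|E(G)|] = 185 − 46/5 = 879/5.
Numerically: ≈ 175.80000.
(This is only a lower bound; the true E[α(G)] may be larger.)

E[α(G)] ≥ 879/5 ≈ 175.80000.


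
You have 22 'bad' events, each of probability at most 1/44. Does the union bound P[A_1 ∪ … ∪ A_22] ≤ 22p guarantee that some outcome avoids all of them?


Union bound: P[∪_{i=1}^{22} A_i] ≤ Σ_i P[A_i] ≤ 22·p = 22·(1/44) = 1/2.
Numerically: 1/2 ≈ 0.5000.
Is 1/2 < 1? YES.
Since P[∪ A_i] ≤ 1/2 < 1, the complement has P[∩ A_i^c] ≥ 1 − 1/2 = 1/2 > 0, so some outcome avoids every A_i.

22·p = 1/2 ≈ 0.5000; existence CERTIFIED by the union bound.
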